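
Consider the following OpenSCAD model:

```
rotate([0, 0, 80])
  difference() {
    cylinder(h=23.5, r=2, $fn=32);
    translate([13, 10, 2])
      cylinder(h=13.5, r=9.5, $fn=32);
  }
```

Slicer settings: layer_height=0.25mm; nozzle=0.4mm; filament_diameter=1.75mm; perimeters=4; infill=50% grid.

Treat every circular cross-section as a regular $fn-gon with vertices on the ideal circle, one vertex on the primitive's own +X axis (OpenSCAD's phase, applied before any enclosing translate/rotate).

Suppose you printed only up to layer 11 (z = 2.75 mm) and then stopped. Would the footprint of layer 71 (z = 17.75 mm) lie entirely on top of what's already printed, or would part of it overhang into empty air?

entirely on top

Compare the two slices. At z = 2.75: the r=2 cylinder gives a regular 32-gon of circumradius 2 (constant along its height) (area = (32/2)·2.000²·sin(360°/32) = 12.49 mm²); the r=9.5 cylinder at (13, 10) gives a regular 32-gon of circumradius 9.5 (constant along its height) (area = (32/2)·9.500²·sin(360°/32) = 281.71 mm²); Subtracting the remaining from the first: starting from the r=2 cylinder (12.49 mm²), the r=9.5 cylinder at (13, 10) misses the remaining region (no effect) — area = 12.49 mm²; (whole slice rotated 80° about Z — lengths, areas and connectivity unchanged). At z = 17.75: the r=2 cylinder gives a regular 32-gon of circumradius 2 (constant along its height) (area = (32/2)·2.000²·sin(360°/32) = 12.49 mm²); the cylinder at (13, 10) does not reach this height (z outside [2, 15.5]); Subtracting the remaining from the first: none of the subtracted shapes is present at this height, so the r=2 cylinder is unchanged — area = 12.49 mm²; (rotated 80° about Z; rotation is an isometry so areas/perimeters/island counts are preserved). Checking containment: the cross-section at z = 17.75 is a subset of the cross-section at z = 2.75.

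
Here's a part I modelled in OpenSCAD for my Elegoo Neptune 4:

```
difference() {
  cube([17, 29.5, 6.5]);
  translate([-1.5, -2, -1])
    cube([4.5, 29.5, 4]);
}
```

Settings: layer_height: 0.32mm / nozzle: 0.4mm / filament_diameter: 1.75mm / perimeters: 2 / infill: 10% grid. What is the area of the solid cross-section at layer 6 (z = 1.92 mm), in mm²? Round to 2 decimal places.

419.00 mm²

At z = 1.92 mm: the 17×29.5 cube contributes its full rectangle (area 501.50 mm²); the cube at (-1.5, -2) (footprint 4.5×29.5) is included at this height (area 132.75 mm²); Subtracting the remaining from the first: starting from the 17×29.5 cube (501.50 mm²), the 4.5×29.5 cube at (-1.5, -2) partially overlaps it — only the 82.50 mm² overlap (of its 132.75 mm²) is removed, clipping the outline — area = 419.00 mm². Overall, the cross-section is a single solid region. Net area = 419.00 mm².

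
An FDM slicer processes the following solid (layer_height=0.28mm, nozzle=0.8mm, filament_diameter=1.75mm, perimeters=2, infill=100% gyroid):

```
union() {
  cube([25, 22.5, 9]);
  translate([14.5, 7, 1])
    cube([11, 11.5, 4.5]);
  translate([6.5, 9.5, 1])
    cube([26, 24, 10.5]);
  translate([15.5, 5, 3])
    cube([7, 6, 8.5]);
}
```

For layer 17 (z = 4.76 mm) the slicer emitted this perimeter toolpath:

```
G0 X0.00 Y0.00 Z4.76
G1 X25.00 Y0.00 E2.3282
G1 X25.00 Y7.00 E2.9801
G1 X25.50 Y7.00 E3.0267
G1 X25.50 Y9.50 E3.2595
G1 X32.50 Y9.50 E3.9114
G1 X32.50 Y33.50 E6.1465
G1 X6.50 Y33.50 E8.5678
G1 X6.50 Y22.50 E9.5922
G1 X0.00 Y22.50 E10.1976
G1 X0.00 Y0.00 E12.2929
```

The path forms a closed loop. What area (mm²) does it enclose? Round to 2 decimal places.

947.25 mm²

Apply the shoelace formula to the sequence of (X, Y) vertices; enclosed area = 947.25 mm².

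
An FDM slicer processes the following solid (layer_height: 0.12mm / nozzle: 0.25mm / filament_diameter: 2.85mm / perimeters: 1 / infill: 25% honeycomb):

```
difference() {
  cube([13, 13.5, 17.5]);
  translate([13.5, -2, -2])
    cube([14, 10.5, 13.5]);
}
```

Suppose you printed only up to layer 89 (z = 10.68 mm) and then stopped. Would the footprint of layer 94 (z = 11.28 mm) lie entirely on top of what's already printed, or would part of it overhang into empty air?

Compare the two slices. At z = 10.68: the cube is present — its section is the full 13×13.5 rectangle (area 175.50 mm²); the 14×10.5 cube at (13.5, -2) contributes its full rectangle (area 147.00 mm²); Taking the first minus the rest: starting from the 13×13.5 cube (175.50 mm²), the 14×10.5 cube at (13.5, -2) misses the remaining region (no effect) — area = 175.50 mm². At z = 11.28: the 13×13.5 cube contributes its full rectangle (area 175.50 mm²); the cube at (13.5, -2) (footprint 14×10.5) is included at this height (area 147.00 mm²); Subtracting the remaining from the first: starting from the 13×13.5 cube (175.50 mm²), the 14×10.5 cube at (13.5, -2) misses the remaining region (no effect) — area = 175.50 mm². Checking containment: the cross-section at z = 11.28 is a subset of the cross-section at z = 10.68.

entirely on top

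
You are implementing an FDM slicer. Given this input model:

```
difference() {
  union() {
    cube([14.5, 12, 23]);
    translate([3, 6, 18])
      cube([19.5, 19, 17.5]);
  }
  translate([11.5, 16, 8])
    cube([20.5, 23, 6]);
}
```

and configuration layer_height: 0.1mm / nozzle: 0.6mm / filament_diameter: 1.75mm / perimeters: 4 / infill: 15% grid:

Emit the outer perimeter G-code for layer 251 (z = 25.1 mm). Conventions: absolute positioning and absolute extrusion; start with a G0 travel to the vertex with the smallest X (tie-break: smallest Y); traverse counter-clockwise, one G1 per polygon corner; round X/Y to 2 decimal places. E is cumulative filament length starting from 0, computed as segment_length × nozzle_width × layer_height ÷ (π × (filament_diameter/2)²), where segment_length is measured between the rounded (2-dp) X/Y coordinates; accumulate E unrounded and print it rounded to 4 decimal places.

G0 X3.00 Y6.00 Z25.10
G1 X22.50 Y6.00 E0.4864
G1 X22.50 Y25.00 E0.9604
G1 X3.00 Y25.00 E1.4468
G1 X3.00 Y6.00 E1.9208

At z = 25.1 mm: the cube does not reach this height (z outside [0, 23]); the 19.5×19 cube at (3, 6) contributes its full rectangle; Combining (union): only the 19.5×19 cube at (3, 6) is present, so the union is just that shape — 1 connected region; the cube at (11.5, 16) is not intersected at this z (z outside [8, 14]); Taking the first minus the rest: none of the subtracted shapes is present at this height, so the result so far is unchanged — 1 connected region. The outline is a single polygon with 4 vertices. Extrusion per mm of travel: 0.6 × 0.1 / (π × 0.875²) = 0.024945. Accumulating E over each segment gives final E = 1.9208.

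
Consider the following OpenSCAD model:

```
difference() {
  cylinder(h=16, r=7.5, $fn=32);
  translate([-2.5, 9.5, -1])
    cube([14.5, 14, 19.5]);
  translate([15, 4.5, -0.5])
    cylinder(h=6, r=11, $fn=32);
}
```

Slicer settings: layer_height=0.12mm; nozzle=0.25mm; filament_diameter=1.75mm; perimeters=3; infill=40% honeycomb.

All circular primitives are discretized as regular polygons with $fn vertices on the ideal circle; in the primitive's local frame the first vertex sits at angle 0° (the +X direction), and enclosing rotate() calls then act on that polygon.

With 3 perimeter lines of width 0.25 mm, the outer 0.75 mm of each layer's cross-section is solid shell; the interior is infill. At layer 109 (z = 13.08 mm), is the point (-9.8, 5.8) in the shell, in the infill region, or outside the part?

At z = 13.08 mm: the cylinder: section is a regular 32-gon, circumradius r=7.5; the cube at (-2.5, 9.5) (footprint 14.5×14) is included at this height; the cylinder at (15, 4.5) is absent (z outside [-0.5, 5.5]); Taking the first minus the rest: starting from the r=7.5 cylinder, the 14.5×14 cube at (-2.5, 9.5) misses the remaining region (no effect) — 1 connected region. Overall, the cross-section is a single solid region. The nearest boundary edge runs (-6.93, 2.87)→(-6.24, 4.17); distance from the point to it = 3.91 mm. The point is not inside any of the regions above, so it lies outside the cross-section (3.91 mm from the nearest boundary).

outside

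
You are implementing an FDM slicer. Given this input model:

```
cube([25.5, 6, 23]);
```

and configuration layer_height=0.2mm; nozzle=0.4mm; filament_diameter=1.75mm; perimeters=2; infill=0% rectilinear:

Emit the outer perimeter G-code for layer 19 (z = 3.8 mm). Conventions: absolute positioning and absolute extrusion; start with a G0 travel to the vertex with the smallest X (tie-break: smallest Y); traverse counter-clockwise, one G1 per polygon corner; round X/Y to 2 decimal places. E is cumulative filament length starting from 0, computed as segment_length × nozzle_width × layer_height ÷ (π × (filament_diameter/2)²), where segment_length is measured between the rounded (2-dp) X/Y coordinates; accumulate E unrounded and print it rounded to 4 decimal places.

At z = 3.8 mm: the 25.5×6 cube contributes its full rectangle. The outline is a single polygon with 4 vertices. Extrusion per mm of travel: 0.4 × 0.2 / (π × 0.875²) = 0.033260. Accumulating E over each segment gives final E = 2.0954.

G0 X0.00 Y0.00 Z3.80
G1 X25.50 Y0.00 E0.8481
G1 X25.50 Y6.00 E1.0477
G1 X0.00 Y6.00 E1.8958
G1 X0.00 Y0.00 E2.0954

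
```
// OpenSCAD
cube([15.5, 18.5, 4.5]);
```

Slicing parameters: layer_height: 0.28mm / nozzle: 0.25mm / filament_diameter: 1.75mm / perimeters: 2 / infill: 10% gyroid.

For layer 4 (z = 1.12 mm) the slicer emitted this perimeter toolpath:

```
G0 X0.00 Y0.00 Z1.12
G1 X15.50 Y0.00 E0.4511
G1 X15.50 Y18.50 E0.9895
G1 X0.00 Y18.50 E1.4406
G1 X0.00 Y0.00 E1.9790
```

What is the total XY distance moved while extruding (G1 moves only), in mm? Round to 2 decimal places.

68.00 mm

Sum the Euclidean lengths of each G1 segment: total = 68.00 mm.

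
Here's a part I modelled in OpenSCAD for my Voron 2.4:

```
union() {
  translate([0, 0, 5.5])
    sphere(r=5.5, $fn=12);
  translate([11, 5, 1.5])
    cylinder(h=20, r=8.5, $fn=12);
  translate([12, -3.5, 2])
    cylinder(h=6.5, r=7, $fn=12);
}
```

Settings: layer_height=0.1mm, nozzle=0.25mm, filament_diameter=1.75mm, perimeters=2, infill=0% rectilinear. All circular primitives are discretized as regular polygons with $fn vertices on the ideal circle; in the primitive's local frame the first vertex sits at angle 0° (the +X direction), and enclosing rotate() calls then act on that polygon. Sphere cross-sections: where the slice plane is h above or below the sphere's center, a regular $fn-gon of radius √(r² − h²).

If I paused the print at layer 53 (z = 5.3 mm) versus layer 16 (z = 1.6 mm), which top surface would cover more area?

Layer 53 (z = 5.3): the r=5.5 sphere slices to a regular 12-gon of circumradius 5.496 (√(r²−h²) with h=0.2 from center) (area = (12/2)·5.496²·sin(360°/12) = 90.63 mm²); the r=8.5 cylinder at (11, 5) contributes a regular 12-gon of circumradius 8.5 (area = (12/2)·8.500²·sin(360°/12) = 216.75 mm²); the cylinder at (12, -3.5): section is a regular 12-gon, circumradius r=7 (area = (12/2)·7.000²·sin(360°/12) = 147.00 mm²); Combining (union): the regions partially overlap — summed areas 454.38 mm² minus the doubly-counted overlap 63.96 mm² gives 390.42 mm² — area = 390.42 mm². So its area = 390.42 mm². Layer 16 (z = 1.6): the r=5.5 sphere contributes a regular 12-gon of circumradius √(5.5²−3.9²) = 3.878 (area = (12/2)·3.878²·sin(360°/12) = 45.12 mm²); the cylinder at (11, 5): section is a regular 12-gon, circumradius r=8.5 (area = (12/2)·8.500²·sin(360°/12) = 216.75 mm²); the cylinder at (12, -3.5) does not reach this height (z outside [2, 8.5]); Taking the union: the regions partially overlap — summed areas 261.87 mm² minus the doubly-counted overlap 0.05 mm² gives 261.82 mm² — area = 261.82 mm². So its area = 261.82 mm². Layer 53 is larger (390.42 vs 261.82 mm²).

layer 53 (z = 5.3 mm)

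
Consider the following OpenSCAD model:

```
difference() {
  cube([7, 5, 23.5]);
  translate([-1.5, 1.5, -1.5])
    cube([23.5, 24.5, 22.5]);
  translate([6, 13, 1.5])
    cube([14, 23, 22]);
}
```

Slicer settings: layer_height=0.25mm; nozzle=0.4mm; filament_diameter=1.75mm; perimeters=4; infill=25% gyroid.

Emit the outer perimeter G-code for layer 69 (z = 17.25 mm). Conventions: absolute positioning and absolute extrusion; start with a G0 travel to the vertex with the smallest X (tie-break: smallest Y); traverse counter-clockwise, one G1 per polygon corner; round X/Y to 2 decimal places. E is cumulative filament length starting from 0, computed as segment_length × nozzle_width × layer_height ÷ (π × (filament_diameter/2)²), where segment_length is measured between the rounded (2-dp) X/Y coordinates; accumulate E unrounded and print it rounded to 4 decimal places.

G0 X0.00 Y0.00 Z17.25
G1 X7.00 Y0.00 E0.2910
G1 X7.00 Y1.50 E0.3534
G1 X0.00 Y1.50 E0.6444
G1 X0.00 Y0.00 E0.7068

At z = 17.25 mm: the 7×5 cube contributes its full rectangle; the 23.5×24.5 cube at (-1.5, 1.5) contributes its full rectangle; the 14×23 cube at (6, 13) contributes its full rectangle; Taking the first minus the rest: starting from the 7×5 cube, the 23.5×24.5 cube at (-1.5, 1.5) partially overlaps it — only the 24.50 mm² overlap (of its 575.75 mm²) is removed, clipping the outline; the 14×23 cube at (6, 13) misses the remaining region (no effect) — 1 connected region. The outline is a single polygon with 4 vertices. Extrusion per mm of travel: 0.4 × 0.25 / (π × 0.875²) = 0.041575. Accumulating E over each segment gives final E = 0.7068.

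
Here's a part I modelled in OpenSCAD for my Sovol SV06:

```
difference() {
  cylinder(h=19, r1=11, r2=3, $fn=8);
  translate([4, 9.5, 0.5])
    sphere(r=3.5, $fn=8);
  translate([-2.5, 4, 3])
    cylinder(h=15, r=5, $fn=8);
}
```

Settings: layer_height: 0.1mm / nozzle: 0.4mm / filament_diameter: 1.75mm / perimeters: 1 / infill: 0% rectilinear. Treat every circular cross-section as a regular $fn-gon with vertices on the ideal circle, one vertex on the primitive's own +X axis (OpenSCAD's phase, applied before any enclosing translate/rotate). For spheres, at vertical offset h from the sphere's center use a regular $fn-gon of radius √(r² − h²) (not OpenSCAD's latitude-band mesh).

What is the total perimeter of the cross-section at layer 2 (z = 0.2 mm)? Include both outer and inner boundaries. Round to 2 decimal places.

At z = 0.2 mm: the cone: at t=0.011 of its height the radius interpolates to r₁+(r₂−r₁)t = 10.916, giving a regular 8-gon of that circumradius (perimeter = 2·8·10.916·sin(180°/8) = 66.84 mm); the sphere at (4, 9.5): section is a regular 8-gon, circumradius = √(r²−h²) = √(3.5²−0.3²) = 3.487 (perimeter = 2·8·3.487·sin(180°/8) = 21.35 mm); the cylinder at (-2.5, 4) is not intersected at this z (z outside [3, 18]); After the difference (first − rest): starting from the cone, the r=3.5 sphere at (4, 9.5) partially overlaps it — only the 15.76 mm² overlap (of its 34.39 mm²) is removed, clipping the outline — boundary = 70.62 mm. Overall, the cross-section is a single solid region. Total boundary length (outer) = 70.62 mm.

70.62 mm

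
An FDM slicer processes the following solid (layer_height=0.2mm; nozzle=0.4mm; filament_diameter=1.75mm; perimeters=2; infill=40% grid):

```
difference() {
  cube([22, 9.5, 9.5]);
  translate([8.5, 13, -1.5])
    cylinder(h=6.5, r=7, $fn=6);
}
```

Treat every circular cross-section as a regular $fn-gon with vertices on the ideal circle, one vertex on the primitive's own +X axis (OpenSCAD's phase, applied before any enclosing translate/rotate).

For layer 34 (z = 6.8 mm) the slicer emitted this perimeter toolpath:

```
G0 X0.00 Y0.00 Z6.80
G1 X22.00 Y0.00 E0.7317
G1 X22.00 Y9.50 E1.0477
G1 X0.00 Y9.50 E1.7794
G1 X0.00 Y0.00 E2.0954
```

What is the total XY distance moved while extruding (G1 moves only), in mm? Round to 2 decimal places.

63.00 mm

Sum the Euclidean lengths of each G1 segment: total = 63.00 mm.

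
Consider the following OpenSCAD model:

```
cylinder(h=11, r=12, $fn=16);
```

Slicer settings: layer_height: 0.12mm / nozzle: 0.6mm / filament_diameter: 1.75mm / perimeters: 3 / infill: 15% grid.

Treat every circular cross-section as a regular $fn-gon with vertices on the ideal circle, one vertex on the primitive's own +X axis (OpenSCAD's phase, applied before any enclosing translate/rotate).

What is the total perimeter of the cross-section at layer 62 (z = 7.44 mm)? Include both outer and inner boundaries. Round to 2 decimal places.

74.91 mm

At z = 7.44 mm: the r=12 cylinder gives a regular 16-gon of circumradius 12 (constant along its height) (perimeter = 2·16·12.000·sin(180°/16) = 74.91 mm). Overall, the cross-section is a single solid region. Total boundary length (outer) = 74.91 mm.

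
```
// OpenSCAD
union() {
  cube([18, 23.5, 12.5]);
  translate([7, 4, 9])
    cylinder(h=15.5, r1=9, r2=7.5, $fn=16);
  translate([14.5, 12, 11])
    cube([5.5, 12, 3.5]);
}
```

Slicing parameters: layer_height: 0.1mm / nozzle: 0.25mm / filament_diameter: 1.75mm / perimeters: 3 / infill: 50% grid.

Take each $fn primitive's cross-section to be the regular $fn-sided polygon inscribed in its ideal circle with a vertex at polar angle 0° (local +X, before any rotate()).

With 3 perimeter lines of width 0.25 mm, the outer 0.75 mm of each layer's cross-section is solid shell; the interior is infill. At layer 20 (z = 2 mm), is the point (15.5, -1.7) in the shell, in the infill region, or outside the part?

outside

At z = 2 mm: the 18×23.5 cube contributes its full rectangle; the cone at (7, 4) does not reach this height (z outside [9, 24.5]); the cube at (14.5, 12) is absent (z outside [11, 14.5]); Combining (union): only the 18×23.5 cube is present, so the union is just that shape — 1 connected region. Overall, the cross-section is a single solid region. The nearest boundary edge runs (0.00, 0.00)→(18.00, 0.00); distance from the point to it = 1.70 mm. The point is not inside any of the regions above, so it lies outside the cross-section (1.70 mm from the nearest boundary).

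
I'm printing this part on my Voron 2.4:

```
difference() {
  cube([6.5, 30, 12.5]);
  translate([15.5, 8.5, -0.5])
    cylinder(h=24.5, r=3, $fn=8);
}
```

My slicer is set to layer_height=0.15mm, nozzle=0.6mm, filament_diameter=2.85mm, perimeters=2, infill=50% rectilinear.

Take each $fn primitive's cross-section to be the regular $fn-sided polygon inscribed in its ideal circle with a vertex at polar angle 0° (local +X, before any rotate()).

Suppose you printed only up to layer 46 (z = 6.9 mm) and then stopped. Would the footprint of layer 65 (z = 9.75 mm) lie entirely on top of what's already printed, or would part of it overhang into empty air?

Compare the two slices. At z = 6.9: the cube (footprint 6.5×30) is included at this height (area 195.00 mm²); the r=3 cylinder at (15.5, 8.5) gives a regular 8-gon of circumradius 3 (constant along its height) (area = (8/2)·3.000²·sin(360°/8) = 25.46 mm²); Subtracting the remaining from the first: starting from the 6.5×30 cube (195.00 mm²), the r=3 cylinder at (15.5, 8.5) misses the remaining region (no effect) — area = 195.00 mm². At z = 9.75: the cube is present — its section is the full 6.5×30 rectangle (area 195.00 mm²); the r=3 cylinder at (15.5, 8.5) contributes a regular 8-gon of circumradius 3 (area = (8/2)·3.000²·sin(360°/8) = 25.46 mm²); Subtracting the remaining from the first: starting from the 6.5×30 cube (195.00 mm²), the r=3 cylinder at (15.5, 8.5) misses the remaining region (no effect) — area = 195.00 mm². Checking containment: the cross-section at z = 9.75 is a subset of the cross-section at z = 6.9.

entirely on top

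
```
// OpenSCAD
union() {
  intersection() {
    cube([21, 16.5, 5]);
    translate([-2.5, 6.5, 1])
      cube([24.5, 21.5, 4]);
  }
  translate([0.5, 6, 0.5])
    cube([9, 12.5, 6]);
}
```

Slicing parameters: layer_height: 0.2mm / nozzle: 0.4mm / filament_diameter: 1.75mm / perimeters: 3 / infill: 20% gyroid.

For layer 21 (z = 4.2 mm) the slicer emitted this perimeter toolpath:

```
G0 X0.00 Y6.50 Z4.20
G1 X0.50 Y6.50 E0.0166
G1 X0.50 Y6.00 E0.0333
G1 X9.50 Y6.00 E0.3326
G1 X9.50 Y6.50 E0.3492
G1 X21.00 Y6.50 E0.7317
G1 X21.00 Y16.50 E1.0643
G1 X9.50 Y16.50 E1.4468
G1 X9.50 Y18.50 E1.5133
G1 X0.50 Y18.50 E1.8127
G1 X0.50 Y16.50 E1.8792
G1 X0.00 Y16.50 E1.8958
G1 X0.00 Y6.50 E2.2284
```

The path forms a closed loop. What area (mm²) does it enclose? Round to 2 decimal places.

232.50 mm²

Apply the shoelace formula to the sequence of (X, Y) vertices; enclosed area = 232.50 mm².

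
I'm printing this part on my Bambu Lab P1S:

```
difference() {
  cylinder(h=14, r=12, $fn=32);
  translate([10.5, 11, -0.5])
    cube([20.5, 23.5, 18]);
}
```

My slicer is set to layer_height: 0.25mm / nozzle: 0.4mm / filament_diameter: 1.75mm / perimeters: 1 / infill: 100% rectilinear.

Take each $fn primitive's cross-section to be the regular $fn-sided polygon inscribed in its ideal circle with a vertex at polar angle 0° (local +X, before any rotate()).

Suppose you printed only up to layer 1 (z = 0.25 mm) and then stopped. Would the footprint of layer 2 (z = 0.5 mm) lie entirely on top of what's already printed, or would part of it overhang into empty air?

entirely on top

Compare the two slices. At z = 0.25: the r=12 cylinder gives a regular 32-gon of circumradius 12 (constant along its height) (area = (32/2)·12.000²·sin(360°/32) = 449.49 mm²); the cube at (10.5, 11) (footprint 20.5×23.5) is included at this height (area 481.75 mm²); Subtracting the remaining from the first: starting from the r=12 cylinder (449.49 mm²), the 20.5×23.5 cube at (10.5, 11) misses the remaining region (no effect) — area = 449.49 mm². At z = 0.5: the r=12 cylinder contributes a regular 32-gon of circumradius 12 (area = (32/2)·12.000²·sin(360°/32) = 449.49 mm²); the cube at (10.5, 11) (footprint 20.5×23.5) is included at this height (area 481.75 mm²); After the difference (first − rest): starting from the r=12 cylinder (449.49 mm²), the 20.5×23.5 cube at (10.5, 11) misses the remaining region (no effect) — area = 449.49 mm². Checking containment: the cross-section at z = 0.5 is a subset of the cross-section at z = 0.25.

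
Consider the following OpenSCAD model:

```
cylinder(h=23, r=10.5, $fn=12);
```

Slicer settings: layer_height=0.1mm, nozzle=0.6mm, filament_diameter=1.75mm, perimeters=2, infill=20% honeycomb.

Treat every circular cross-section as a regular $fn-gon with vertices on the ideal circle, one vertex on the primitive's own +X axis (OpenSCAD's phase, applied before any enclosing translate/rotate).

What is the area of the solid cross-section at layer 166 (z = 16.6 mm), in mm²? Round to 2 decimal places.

At z = 16.6 mm: the cylinder: section is a regular 12-gon, circumradius r=10.5 (area = (12/2)·10.500²·sin(360°/12) = 330.75 mm²). Overall, the cross-section is a single solid region. Net area = 330.75 mm².

330.75 mm²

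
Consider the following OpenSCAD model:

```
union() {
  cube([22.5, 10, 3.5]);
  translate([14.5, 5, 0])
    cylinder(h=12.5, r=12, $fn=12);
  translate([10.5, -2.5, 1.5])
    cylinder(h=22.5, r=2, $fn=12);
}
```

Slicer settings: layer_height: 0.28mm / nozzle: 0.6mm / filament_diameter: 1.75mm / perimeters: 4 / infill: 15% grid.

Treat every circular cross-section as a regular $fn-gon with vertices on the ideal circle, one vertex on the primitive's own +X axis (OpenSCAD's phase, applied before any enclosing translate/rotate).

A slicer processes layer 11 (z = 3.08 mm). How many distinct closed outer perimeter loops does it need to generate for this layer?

At z = 3.08 mm: the cube is present — its section is the full 22.5×10 rectangle; the r=12 cylinder at (14.5, 5) contributes a regular 12-gon of circumradius 12; the cylinder at (10.5, -2.5): section is a regular 12-gon, circumradius r=2; Taking the union: the regions partially overlap (shared area 205.30 mm²), so overlapping operands fuse into one piece — 1 connected region. The result has 1 disconnected region.

1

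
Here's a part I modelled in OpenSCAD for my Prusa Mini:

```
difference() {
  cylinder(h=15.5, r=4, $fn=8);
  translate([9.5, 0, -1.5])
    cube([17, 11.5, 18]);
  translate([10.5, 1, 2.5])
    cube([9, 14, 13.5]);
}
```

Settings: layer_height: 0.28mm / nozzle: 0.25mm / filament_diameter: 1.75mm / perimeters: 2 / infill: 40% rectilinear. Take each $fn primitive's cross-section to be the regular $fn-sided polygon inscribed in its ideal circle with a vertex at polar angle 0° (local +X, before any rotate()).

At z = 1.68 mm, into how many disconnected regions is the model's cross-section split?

1

At z = 1.68 mm: the cylinder: section is a regular 8-gon, circumradius r=4; the 17×11.5 cube at (9.5, 0) contributes its full rectangle; the cube at (10.5, 1) does not reach this height (z outside [2.5, 16]); After the difference (first − rest): starting from the r=4 cylinder, the 17×11.5 cube at (9.5, 0) misses the remaining region (no effect) — 1 connected region. The result has 1 disconnected region.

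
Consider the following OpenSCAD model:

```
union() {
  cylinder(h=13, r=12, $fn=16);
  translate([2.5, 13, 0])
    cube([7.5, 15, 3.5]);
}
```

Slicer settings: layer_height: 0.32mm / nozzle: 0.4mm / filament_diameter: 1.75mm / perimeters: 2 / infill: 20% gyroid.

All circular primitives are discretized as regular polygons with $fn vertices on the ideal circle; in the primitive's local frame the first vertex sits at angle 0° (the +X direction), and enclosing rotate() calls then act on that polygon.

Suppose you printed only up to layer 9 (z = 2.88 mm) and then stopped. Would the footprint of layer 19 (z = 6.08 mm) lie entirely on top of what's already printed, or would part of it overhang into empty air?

Compare the two slices. At z = 2.88: the r=12 cylinder contributes a regular 16-gon of circumradius 12 (area = (16/2)·12.000²·sin(360°/16) = 440.85 mm²); the cube at (2.5, 13) is present — its section is the full 7.5×15 rectangle (area 112.50 mm²); Merging all regions: the 2 present regions are separate (no shared area or edge), so areas and boundary lengths simply add and each stays a separate island — area = 553.35 mm². At z = 6.08: the r=12 cylinder gives a regular 16-gon of circumradius 12 (constant along its height) (area = (16/2)·12.000²·sin(360°/16) = 440.85 mm²); the cube at (2.5, 13) is absent (z outside [0, 3.5]); Merging all regions: only the r=12 cylinder is present, so the union is just that shape — area = 440.85 mm². Checking containment: the cross-section at z = 6.08 is a subset of the cross-section at z = 2.88.

entirely on top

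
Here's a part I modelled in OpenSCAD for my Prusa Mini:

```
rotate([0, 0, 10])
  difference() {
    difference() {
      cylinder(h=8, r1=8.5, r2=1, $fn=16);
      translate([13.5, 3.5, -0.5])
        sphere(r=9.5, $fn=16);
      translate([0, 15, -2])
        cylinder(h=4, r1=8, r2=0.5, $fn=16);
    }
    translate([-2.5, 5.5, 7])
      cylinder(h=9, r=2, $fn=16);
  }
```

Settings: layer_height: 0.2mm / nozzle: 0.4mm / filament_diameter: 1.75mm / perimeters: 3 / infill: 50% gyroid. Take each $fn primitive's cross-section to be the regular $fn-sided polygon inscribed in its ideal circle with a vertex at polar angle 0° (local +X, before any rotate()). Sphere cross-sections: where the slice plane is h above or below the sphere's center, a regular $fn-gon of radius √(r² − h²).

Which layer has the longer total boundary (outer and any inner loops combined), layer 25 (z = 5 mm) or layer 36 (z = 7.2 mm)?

Layer 25 (z = 5): the cone (r1=8.5→r2=1) has section circumradius 3.812 here — a regular 16-gon (perimeter = 2·16·3.812·sin(180°/16) = 23.80 mm); the r=9.5 sphere at (13.5, 3.5) slices to a regular 16-gon of circumradius 7.746 (√(r²−h²) with h=5.5 from center) (perimeter = 2·16·7.746·sin(180°/16) = 48.36 mm); the cone at (0, 15) is absent (z outside [-2, 2]); After the difference (first − rest): starting from the cone, the r=9.5 sphere at (13.5, 3.5) misses the remaining region (no effect) — boundary = 23.80 mm; the cylinder at (-2.5, 5.5) is not intersected at this z (z outside [7, 16]); Taking the first minus the rest: none of the subtracted shapes is present at this height, so the result so far is unchanged — boundary = 23.80 mm; (rotated 10° about Z; rotation is an isometry so areas/perimeters/island counts are preserved). So its perimeter = 23.80 mm. Layer 36 (z = 7.2): the cone (r1=8.5→r2=1) has section circumradius 1.750 here — a regular 16-gon (perimeter = 2·16·1.750·sin(180°/16) = 10.93 mm); the r=9.5 sphere at (13.5, 3.5) slices to a regular 16-gon of circumradius 5.564 (√(r²−h²) with h=7.7 from center) (perimeter = 2·16·5.564·sin(180°/16) = 34.74 mm); the cone at (0, 15) is not intersected at this z (z outside [-2, 2]); Taking the first minus the rest: starting from the cone, the r=9.5 sphere at (13.5, 3.5) misses the remaining region (no effect) — boundary = 10.93 mm; the cylinder at (-2.5, 5.5): section is a regular 16-gon, circumradius r=2 (perimeter = 2·16·2.000·sin(180°/16) = 12.49 mm); Taking the first minus the rest: starting from the result so far, the r=2 cylinder at (-2.5, 5.5) misses the remaining region (no effect) — boundary = 10.93 mm; (whole slice rotated 10° about Z — lengths, areas and connectivity unchanged). So its perimeter = 10.93 mm. Layer 25 is larger (23.80 vs 10.93 mm).

layer 25 (z = 5 mm)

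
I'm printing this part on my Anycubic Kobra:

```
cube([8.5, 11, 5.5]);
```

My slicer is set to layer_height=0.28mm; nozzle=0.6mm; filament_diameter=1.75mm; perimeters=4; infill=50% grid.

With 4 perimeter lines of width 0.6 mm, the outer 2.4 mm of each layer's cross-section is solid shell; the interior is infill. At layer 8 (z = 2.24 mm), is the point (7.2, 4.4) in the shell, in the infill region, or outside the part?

shell

At z = 2.24 mm: the cube is present — its section is the full 8.5×11 rectangle. Overall, the cross-section is a single solid region. The nearest boundary edge runs (8.50, 0.00)→(8.50, 11.00); distance from the point to it = 1.30 mm. The point is inside the cross-section, 1.30 mm from the nearest boundary — within the 2.4 mm shell band (4 × 0.6).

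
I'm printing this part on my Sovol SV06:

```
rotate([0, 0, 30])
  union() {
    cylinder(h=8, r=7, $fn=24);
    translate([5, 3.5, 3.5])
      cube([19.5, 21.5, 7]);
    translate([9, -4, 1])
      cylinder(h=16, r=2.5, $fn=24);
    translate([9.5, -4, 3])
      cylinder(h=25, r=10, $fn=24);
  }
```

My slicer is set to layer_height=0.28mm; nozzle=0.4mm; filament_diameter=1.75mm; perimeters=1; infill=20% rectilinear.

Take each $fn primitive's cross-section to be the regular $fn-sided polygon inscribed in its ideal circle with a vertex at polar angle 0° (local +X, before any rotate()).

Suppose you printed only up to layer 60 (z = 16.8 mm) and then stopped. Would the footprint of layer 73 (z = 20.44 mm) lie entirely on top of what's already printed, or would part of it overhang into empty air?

entirely on top

Compare the two slices. At z = 16.8: the cylinder does not reach this height (z outside [0, 8]); the cube at (5, 3.5) is absent (z outside [3.5, 10.5]); the cylinder at (9, -4): section is a regular 24-gon, circumradius r=2.5 (area = (24/2)·2.500²·sin(360°/24) = 19.41 mm²); the r=10 cylinder at (9.5, -4) gives a regular 24-gon of circumradius 10 (constant along its height) (area = (24/2)·10.000²·sin(360°/24) = 310.58 mm²); Taking the union: the r=2.5 cylinder at (9, -4) lies entirely inside the r=10 cylinder at (9.5, -4), so the union is just the r=10 cylinder at (9.5, -4) — area = 310.58 mm²; (whole slice rotated 30° about Z — lengths, areas and connectivity unchanged). At z = 20.44: the cylinder does not reach this height (z outside [0, 8]); the cube at (5, 3.5) does not reach this height (z outside [3.5, 10.5]); the cylinder at (9, -4) is absent (z outside [1, 17]); the r=10 cylinder at (9.5, -4) contributes a regular 24-gon of circumradius 10 (area = (24/2)·10.000²·sin(360°/24) = 310.58 mm²); Taking the union: only the r=10 cylinder at (9.5, -4) is present, so the union is just that shape — area = 310.58 mm²; (rotated 30° about Z; rotation is an isometry so areas/perimeters/island counts are preserved). Checking containment: the cross-section at z = 20.44 is a subset of the cross-section at z = 16.8.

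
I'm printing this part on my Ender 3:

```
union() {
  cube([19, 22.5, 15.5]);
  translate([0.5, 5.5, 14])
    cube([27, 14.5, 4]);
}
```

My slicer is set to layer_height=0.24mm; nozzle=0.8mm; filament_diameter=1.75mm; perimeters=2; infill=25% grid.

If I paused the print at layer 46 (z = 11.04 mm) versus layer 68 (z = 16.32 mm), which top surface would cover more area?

Layer 46 (z = 11.04): the 19×22.5 cube contributes its full rectangle (area 427.50 mm²); the cube at (0.5, 5.5) does not reach this height (z outside [14, 18]); Combining (union): only the 19×22.5 cube is present, so the union is just that shape — area = 427.50 mm². So its area = 427.50 mm². Layer 68 (z = 16.32): the cube does not reach this height (z outside [0, 15.5]); the cube at (0.5, 5.5) is present — its section is the full 27×14.5 rectangle (area 391.50 mm²); Combining (union): only the 27×14.5 cube at (0.5, 5.5) is present, so the union is just that shape — area = 391.50 mm². So its area = 391.50 mm². Layer 46 is larger (427.50 vs 391.50 mm²).

layer 46 (z = 11.04 mm)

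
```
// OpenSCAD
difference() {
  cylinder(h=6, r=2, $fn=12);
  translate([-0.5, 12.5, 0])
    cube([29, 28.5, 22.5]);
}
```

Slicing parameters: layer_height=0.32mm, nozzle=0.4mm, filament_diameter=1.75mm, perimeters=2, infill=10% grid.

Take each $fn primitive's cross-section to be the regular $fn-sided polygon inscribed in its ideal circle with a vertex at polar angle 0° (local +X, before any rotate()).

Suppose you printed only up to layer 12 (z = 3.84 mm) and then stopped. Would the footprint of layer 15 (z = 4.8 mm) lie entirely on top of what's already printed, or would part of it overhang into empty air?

Compare the two slices. At z = 3.84: the cylinder: section is a regular 12-gon, circumradius r=2 (area = (12/2)·2.000²·sin(360°/12) = 12.00 mm²); the cube at (-0.5, 12.5) (footprint 29×28.5) is included at this height (area 826.50 mm²); Taking the first minus the rest: starting from the r=2 cylinder (12.00 mm²), the 29×28.5 cube at (-0.5, 12.5) misses the remaining region (no effect) — area = 12.00 mm². At z = 4.8: the cylinder: section is a regular 12-gon, circumradius r=2 (area = (12/2)·2.000²·sin(360°/12) = 12.00 mm²); the 29×28.5 cube at (-0.5, 12.5) contributes its full rectangle (area 826.50 mm²); Subtracting the remaining from the first: starting from the r=2 cylinder (12.00 mm²), the 29×28.5 cube at (-0.5, 12.5) misses the remaining region (no effect) — area = 12.00 mm². Checking containment: the cross-section at z = 4.8 is a subset of the cross-section at z = 3.84.

entirely on top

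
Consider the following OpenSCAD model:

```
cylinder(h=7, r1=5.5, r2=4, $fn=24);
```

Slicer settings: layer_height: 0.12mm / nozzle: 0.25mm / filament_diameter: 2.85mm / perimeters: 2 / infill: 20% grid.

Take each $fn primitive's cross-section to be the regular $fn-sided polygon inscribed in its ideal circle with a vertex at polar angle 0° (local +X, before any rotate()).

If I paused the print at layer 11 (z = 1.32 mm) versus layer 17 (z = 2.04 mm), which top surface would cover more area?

Layer 11 (z = 1.32): the cone: at t=0.189 of its height the radius interpolates to r₁+(r₂−r₁)t = 5.217, giving a regular 24-gon of that circumradius (area = (24/2)·5.217²·sin(360°/24) = 84.54 mm²). So its area = 84.54 mm². Layer 17 (z = 2.04): the cone (r1=5.5→r2=4) has section circumradius 5.063 here — a regular 24-gon (area = (24/2)·5.063²·sin(360°/24) = 79.61 mm²). So its area = 79.61 mm². Layer 11 is larger (84.54 vs 79.61 mm²).

layer 11 (z = 1.32 mm)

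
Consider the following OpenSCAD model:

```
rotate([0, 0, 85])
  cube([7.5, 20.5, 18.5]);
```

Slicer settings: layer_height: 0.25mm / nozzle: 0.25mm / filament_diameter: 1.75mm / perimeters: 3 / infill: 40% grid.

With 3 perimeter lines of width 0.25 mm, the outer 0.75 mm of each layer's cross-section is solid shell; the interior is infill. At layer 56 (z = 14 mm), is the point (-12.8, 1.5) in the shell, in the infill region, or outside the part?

shell

At z = 14 mm: the cube is present — its section is the full 7.5×20.5 rectangle; (whole slice rotated 85° about Z — lengths, areas and connectivity unchanged). Overall, the cross-section is a single solid region. Undo the 85° rotation: the query point maps to (0.379, 12.882) in the un-rotated model frame. The nearest boundary edge runs (0.00, 20.50)→(0.00, 0.00); distance from the point to it = 0.38 mm. The point is inside the cross-section, 0.38 mm from the nearest boundary — within the 0.75 mm shell band (3 × 0.25).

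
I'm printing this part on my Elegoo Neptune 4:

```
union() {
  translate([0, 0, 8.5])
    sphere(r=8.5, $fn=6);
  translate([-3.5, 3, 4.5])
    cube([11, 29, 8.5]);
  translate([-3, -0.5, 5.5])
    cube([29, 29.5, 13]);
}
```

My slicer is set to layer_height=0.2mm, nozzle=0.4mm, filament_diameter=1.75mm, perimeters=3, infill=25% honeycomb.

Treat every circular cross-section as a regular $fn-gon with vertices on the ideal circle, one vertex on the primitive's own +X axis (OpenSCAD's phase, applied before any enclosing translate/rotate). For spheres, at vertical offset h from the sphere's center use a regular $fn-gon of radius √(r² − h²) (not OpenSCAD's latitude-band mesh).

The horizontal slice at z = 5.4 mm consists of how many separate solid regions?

1

At z = 5.4 mm: the sphere: section is a regular 6-gon, circumradius = √(r²−h²) = √(8.5²−3.1²) = 7.915; the cube at (-3.5, 3) (footprint 11×29) is included at this height; the cube at (-3, -0.5) is not intersected at this z (z outside [5.5, 18.5]); Taking the union: the regions partially overlap (shared area 33.03 mm²), so overlapping operands fuse into one piece — 1 connected region. The result has 1 disconnected region.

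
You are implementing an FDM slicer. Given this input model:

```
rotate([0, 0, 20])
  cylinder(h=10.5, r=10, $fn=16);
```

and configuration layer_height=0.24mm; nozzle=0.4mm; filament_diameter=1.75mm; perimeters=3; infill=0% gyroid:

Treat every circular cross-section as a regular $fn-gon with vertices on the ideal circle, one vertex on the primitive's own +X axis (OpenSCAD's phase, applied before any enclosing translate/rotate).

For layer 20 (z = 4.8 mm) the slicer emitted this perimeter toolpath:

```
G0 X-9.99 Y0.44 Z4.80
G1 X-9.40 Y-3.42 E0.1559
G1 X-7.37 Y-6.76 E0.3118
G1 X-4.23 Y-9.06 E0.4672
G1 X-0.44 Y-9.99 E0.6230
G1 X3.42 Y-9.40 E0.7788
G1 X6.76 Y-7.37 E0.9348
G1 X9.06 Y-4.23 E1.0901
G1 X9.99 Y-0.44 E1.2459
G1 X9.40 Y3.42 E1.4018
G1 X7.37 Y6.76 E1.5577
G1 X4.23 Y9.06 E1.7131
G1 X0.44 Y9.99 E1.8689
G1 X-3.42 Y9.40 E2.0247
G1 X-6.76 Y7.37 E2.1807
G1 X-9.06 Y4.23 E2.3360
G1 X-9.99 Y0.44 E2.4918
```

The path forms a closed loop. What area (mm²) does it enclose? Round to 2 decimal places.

306.18 mm²

Apply the shoelace formula to the sequence of (X, Y) vertices; enclosed area = 306.18 mm².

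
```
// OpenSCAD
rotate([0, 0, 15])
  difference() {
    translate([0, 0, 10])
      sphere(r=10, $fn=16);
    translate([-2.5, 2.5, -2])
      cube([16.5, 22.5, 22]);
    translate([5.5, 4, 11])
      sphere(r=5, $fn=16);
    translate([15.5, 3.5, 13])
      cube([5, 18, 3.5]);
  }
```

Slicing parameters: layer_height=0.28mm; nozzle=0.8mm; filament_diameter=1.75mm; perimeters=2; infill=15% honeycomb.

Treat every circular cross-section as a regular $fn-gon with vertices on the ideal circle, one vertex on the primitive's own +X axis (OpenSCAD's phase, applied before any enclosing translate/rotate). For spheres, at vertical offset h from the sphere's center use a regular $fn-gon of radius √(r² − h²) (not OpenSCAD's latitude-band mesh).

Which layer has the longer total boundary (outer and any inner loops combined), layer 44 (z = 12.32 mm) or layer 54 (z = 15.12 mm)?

layer 44 (z = 12.32 mm)

Layer 44 (z = 12.32): the r=10 sphere slices to a regular 16-gon of circumradius 9.727 (√(r²−h²) with h=2.32 from center) (perimeter = 2·16·9.727·sin(180°/16) = 60.73 mm); the cube at (-2.5, 2.5) (footprint 16.5×22.5) is included at this height (perimeter 78.00 mm); the sphere at (5.5, 4): section is a regular 16-gon, circumradius = √(r²−h²) = √(5²−1.32²) = 4.823 (perimeter = 2·16·4.823·sin(180°/16) = 30.11 mm); the cube at (15.5, 3.5) is absent (z outside [13, 16.5]); Subtracting the remaining from the first: starting from the r=10 sphere, the 16.5×22.5 cube at (-2.5, 2.5) partially overlaps it — only the 66.17 mm² overlap (of its 371.25 mm²) is removed, clipping the outline; the r=5 sphere at (5.5, 4) partially overlaps it — only the 21.08 mm² overlap (of its 71.20 mm²) is removed, clipping the outline — boundary = 65.36 mm; (rotated 15° about Z; rotation is an isometry so areas/perimeters/island counts are preserved). So its perimeter = 65.36 mm. Layer 54 (z = 15.12): the sphere: section is a regular 16-gon, circumradius = √(r²−h²) = √(10²−5.12²) = 8.590 (perimeter = 2·16·8.590·sin(180°/16) = 53.63 mm); the 16.5×22.5 cube at (-2.5, 2.5) contributes its full rectangle (perimeter 78.00 mm); the r=5 sphere at (5.5, 4) contributes a regular 16-gon of circumradius √(5²−4.12²) = 2.833 (perimeter = 2·16·2.833·sin(180°/16) = 17.69 mm); the cube at (15.5, 3.5) (footprint 5×18) is included at this height (perimeter 46.00 mm); Subtracting the remaining from the first: starting from the r=10 sphere, the 16.5×22.5 cube at (-2.5, 2.5) partially overlaps it — only the 50.22 mm² overlap (of its 371.25 mm²) is removed, clipping the outline; the r=5 sphere at (5.5, 4) partially overlaps it — only the 4.31 mm² overlap (of its 24.57 mm²) is removed, clipping the outline; the 5×18 cube at (15.5, 3.5) misses the remaining region (no effect) — boundary = 57.36 mm; (whole slice rotated 15° about Z — lengths, areas and connectivity unchanged). So its perimeter = 57.36 mm. Layer 44 is larger (65.36 vs 57.36 mm).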